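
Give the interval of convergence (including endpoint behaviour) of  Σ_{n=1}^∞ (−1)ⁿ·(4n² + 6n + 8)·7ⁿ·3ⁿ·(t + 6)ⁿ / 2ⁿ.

Apply the ratio test: |a_{n+1}| / |a_n| = [(4(n+1)² + 6(n+1) + 8)/(4n² + 6n + 8)] · 7·3/2, which tends to 21/2 as n → ∞.
The series converges when 21/2 · |t + 6| < 1, giving R = 2/21.
Check t = -124/21: the terms have absolute value of order n², which does not tend to 0, so the series diverges by the divergence test.
At t = -128/21: the n-th term does not approach 0; divergence by the term test.

(-128/21, -124/21)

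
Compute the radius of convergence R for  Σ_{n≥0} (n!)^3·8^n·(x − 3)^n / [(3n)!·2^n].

R = 27/4

Apply the ratio test: |a_{n+1}| / |a_n| = (n+1)³/[(3n+1)·(3n+2)·(3n+3)] · 8/2, which tends to 4/27 as n → ∞.
Hence the series converges for |x − 3| < 1/(4/27) = 27/4, so the radius of convergence is 27/4.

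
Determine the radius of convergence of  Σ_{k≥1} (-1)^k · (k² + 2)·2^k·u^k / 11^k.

The ratio of consecutive coefficients is [((k+1)² + 2)/(k² + 2)] · 2/11 → 2/11.
Convergence for |u| · 2/11 < 1, i.e. |u| < 11/2. So R = 11/2.

R = 11/2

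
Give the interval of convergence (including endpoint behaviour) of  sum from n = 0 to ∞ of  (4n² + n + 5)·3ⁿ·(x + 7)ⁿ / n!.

The ratio of consecutive coefficients is (4(n+1)² + (n+1) + 5)/(4n² + n + 5) · 3 · 1/(n+1) → 0.
Since the limit is 0 < 1 for every x, the series converges on all of ℝ and R = ∞.

(−∞, ∞)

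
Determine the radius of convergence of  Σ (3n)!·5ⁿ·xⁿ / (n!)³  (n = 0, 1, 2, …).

R = 1/135

Apply the ratio test: |a_{n+1}| / |a_n| = (3n+1)·(3n+2)·(3n+3)/(n+1)³ · 5, which tends to 135 as n → ∞.
The series converges when 135 · |x| < 1, giving R = 1/135.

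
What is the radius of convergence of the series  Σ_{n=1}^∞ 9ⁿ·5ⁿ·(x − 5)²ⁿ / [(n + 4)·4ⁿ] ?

Ratio test: |a_{n+1}/a_n| = [(n + 4)/((n+1) + 4)] · 9·5/4 → 45/4 as n → ∞.
Since the exponent of (x − 5) increases by 2 each term, convergence requires |x − 5|² < 4/45, hence R = 2√5/15.

R = 2√5/15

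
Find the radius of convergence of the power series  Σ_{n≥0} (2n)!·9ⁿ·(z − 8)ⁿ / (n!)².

The ratio of consecutive coefficients is (2n+1)·(2n+2)/(n+1)² · 9 → 36.
Convergence for |z − 8| · 36 < 1, i.e. |z − 8| < 1/36. So R = 1/36.

R = 1/36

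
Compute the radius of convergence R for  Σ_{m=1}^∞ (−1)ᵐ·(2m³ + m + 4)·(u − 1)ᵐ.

The ratio of consecutive coefficients is (2(m+1)³ + (m+1) + 4)/(2m³ + m + 4) → 1.
So the series converges when |u − 1| < 1 and diverges when |u − 1| > 1; R = 1.

R = 1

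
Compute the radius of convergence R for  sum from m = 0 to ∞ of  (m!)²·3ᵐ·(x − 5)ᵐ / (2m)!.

Apply the ratio test: |a_{m+1}| / |a_m| = (m+1)²/[(2m+1)·(2m+2)] · 3, which tends to 3/4 as m → ∞.
The series converges when 3/4 · |x − 5| < 1, giving R = 4/3.

R = 4/3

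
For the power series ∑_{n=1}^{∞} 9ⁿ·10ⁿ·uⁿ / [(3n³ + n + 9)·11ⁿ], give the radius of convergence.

By the ratio test, |a_{n+1}/a_n| = [(3n³ + n + 9)/(3(n+1)³ + (n+1) + 9)] · 9·10/11 → 90/11.
Convergence for |u| · 90/11 < 1, i.e. |u| < 11/90. So R = 11/90.

R = 11/90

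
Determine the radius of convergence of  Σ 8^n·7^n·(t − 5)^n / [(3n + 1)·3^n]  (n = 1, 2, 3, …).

Ratio test: |a_{n+1}/a_n| = [(3n + 1)/(3(n+1) + 1)] · 8·7/3 → 56/3 as n → ∞.
The series converges when 56/3 · |t − 5| < 1, giving R = 3/56.

R = 3/56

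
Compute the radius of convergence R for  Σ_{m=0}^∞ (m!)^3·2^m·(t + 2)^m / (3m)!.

Apply the ratio test: |a_{m+1}| / |a_m| = (m+1)³/[(3m+1)·(3m+2)·(3m+3)] · 2, which tends to 2/27 as m → ∞.
Thus R = 1/(2/27) = 27/2.

R = 27/2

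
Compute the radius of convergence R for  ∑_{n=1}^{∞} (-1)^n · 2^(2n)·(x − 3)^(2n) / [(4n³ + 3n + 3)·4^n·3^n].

R = √3

The ratio of consecutive coefficients is [(4n³ + 3n + 3)/(4(n+1)³ + 3(n+1) + 3)] · 4/(4·3) → 1/3.
Successive powers of (x − 3) differ by 2, so the series converges when |x − 3|² · 1/3 < 1, i.e. |x − 3| < √(3). So R = √3.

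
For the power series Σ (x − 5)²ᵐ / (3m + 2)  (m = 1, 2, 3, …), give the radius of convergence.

R = 1

By the ratio test, |a_{m+1}/a_m| = (3m + 2)/(3(m+1) + 2) → 1.
Successive powers of (x − 5) differ by 2, so the series converges when |x − 5|² · 1 < 1, i.e. |x − 5| < √(1) = 1. So R = 1.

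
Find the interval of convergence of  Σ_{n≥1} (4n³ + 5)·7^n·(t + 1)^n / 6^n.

Apply the ratio test: |a_{n+1}| / |a_n| = [(4(n+1)³ + 5)/(4n³ + 5)] · 7/6, which tends to 7/6 as n → ∞.
Thus R = 1/(7/6) = 6/7.
Endpoint t = -1/7: the terms do not tend to 0, so the series diverges.
Endpoint t = -13/7: the terms do not tend to 0, so the series diverges.

(-13/7, -1/7)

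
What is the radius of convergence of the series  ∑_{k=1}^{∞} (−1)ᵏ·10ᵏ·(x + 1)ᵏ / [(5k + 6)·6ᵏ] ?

R = 3/5

By the ratio test, |a_{k+1}/a_k| = [(5k + 6)/(5(k+1) + 6)] · 10/6 → 5/3.
The series converges when 5/3 · |x + 1| < 1, giving R = 3/5.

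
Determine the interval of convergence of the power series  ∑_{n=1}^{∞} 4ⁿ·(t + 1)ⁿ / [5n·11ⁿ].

[-15/4, 7/4)

By the ratio test, |a_{n+1}/a_n| = [5n/5(n+1)] · 4/11 → 4/11.
Thus R = 1/(4/11) = 11/4.
At t = 7/4: comparison with the harmonic series Σ 1/n shows the series diverges.
At t = -15/4: convergence follows from the alternating series test (terms decrease monotonically to 0).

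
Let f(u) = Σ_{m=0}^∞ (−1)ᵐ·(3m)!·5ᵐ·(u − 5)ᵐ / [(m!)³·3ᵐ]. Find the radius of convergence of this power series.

R = 1/45

The ratio of consecutive coefficients is (3m+1)·(3m+2)·(3m+3)/(m+1)³ · 5/3 → 45.
Thus R = 1/(45) = 1/45.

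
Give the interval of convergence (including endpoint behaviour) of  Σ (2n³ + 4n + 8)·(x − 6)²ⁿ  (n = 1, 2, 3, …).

Apply the ratio test: |a_{n+1}| / |a_n| = (2(n+1)³ + 4(n+1) + 8)/(2n³ + 4n + 8), which tends to 1 as n → ∞.
Writing y = (x − 6)², the series in y has radius 1, so |x − 6| < √(1) = 1 and R = 1.
Endpoint x = 7: the n-th term does not approach 0; divergence by the term test.
Endpoint x = 5: the n-th term does not approach 0; divergence by the term test.

(5, 7)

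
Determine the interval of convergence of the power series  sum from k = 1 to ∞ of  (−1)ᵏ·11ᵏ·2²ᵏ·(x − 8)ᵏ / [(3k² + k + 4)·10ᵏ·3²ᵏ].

[131/22, 221/22]

The ratio of consecutive coefficients is [(3k² + k + 4)/(3(k+1)² + (k+1) + 4)] · 11·4/(10·9) → 22/45.
Convergence for |x − 8| · 22/45 < 1, i.e. |x − 8| < 45/22. So R = 45/22.
When x = 221/22, the terms are on the order of 1/k², so the series converges absolutely by comparison with the p-series (p = 2 > 1).
Check x = 131/22: absolute convergence follows by limit comparison with Σ 1/k².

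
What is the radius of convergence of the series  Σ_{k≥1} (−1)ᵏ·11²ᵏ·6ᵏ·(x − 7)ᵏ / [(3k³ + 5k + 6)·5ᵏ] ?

The ratio of consecutive coefficients is [(3k³ + 5k + 6)/(3(k+1)³ + 5(k+1) + 6)] · 121·6/5 → 726/5.
The series converges when 726/5 · |x − 7| < 1, giving R = 5/726.

R = 5/726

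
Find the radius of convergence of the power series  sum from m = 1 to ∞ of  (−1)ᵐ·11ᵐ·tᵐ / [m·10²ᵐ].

Ratio test: |a_{m+1}/a_m| = [m/(m+1)] · 11/100 → 11/100 as m → ∞.
Convergence for |t| · 11/100 < 1, i.e. |t| < 100/11. So R = 100/11.

R = 100/11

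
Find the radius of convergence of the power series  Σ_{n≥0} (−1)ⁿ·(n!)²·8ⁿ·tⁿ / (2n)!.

R = 1/2

By the ratio test, |a_{n+1}/a_n| = (n+1)²/[(2n+1)·(2n+2)] · 8 → 2.
Thus R = 1/(2) = 1/2.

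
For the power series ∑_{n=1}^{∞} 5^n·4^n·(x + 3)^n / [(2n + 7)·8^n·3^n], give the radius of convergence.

R = 6/5

The ratio of consecutive coefficients is [(2n + 7)/(2(n+1) + 7)] · 5·4/(8·3) → 5/6.
Convergence for |x + 3| · 5/6 < 1, i.e. |x + 3| < 6/5. So R = 6/5.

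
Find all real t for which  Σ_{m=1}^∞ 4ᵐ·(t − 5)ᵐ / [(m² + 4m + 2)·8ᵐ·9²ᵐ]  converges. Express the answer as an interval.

[-157, 167]

Apply the ratio test: |a_{m+1}| / |a_m| = [(m² + 4m + 2)/((m+1)² + 4(m+1) + 2)] · 4/(8·81), which tends to 1/162 as m → ∞.
Hence the series converges for |t − 5| < 1/(1/162) = 162, so the radius of convergence is 162.
At t = 167: the terms are on the order of 1/m², so the series converges absolutely by comparison with the p-series (p = 2 > 1).
At t = -157: the terms are on the order of 1/m², so the series converges absolutely by comparison with the p-series (p = 2 > 1).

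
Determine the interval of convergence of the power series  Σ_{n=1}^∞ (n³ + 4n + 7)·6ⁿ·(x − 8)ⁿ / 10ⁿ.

The ratio of consecutive coefficients is [((n+1)³ + 4(n+1) + 7)/(n³ + 4n + 7)] · 6/10 → 3/5.
Hence the series converges for |x − 8| < 1/(3/5) = 5/3, so the radius of convergence is 5/3.
When x = 29/3, the n-th term does not approach 0; divergence by the term test.
Endpoint x = 19/3: the terms do not tend to 0, so the series diverges.

(19/3, 29/3)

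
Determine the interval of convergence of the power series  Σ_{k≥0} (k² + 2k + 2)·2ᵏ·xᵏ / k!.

By the ratio test, |a_{k+1}/a_k| = ((k+1)² + 2(k+1) + 2)/(k² + 2k + 2) · 2 · 1/(k+1) → 0.
The ratio tends to 0 regardless of x, hence R = ∞.

(−∞, ∞)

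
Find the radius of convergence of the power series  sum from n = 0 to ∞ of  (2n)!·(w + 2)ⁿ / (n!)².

R = 1/4

Ratio test: |a_{n+1}/a_n| = (2n+1)·(2n+2)/(n+1)² → 4 as n → ∞.
Convergence for |w + 2| · 4 < 1, i.e. |w + 2| < 1/4. So R = 1/4.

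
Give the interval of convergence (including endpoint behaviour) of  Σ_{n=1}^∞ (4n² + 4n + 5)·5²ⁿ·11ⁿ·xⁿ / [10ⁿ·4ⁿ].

By the ratio test, |a_{n+1}/a_n| = [(4(n+1)² + 4(n+1) + 5)/(4n² + 4n + 5)] · 25·11/(10·4) → 55/8.
Thus R = 1/(55/8) = 8/55.
At x = 8/55: the terms do not tend to 0, so the series diverges.
Endpoint x = -8/55: the terms do not tend to 0, so the series diverges.

(-8/55, 8/55)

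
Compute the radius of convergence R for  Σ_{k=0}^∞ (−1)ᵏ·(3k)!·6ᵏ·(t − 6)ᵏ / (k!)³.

R = 1/162

Ratio test: |a_{k+1}/a_k| = (3k+1)·(3k+2)·(3k+3)/(k+1)³ · 6 → 162 as k → ∞.
The series converges when 162 · |t − 6| < 1, giving R = 1/162.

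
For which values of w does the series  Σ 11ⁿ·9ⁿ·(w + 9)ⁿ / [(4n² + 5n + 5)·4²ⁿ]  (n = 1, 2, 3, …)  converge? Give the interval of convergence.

[-907/99, -875/99]

The ratio of consecutive coefficients is [(4n² + 5n + 5)/(4(n+1)² + 5(n+1) + 5)] · 11·9/16 → 99/16.
The series converges when 99/16 · |w + 9| < 1, giving R = 16/99.
Endpoint w = -875/99: the series is dominated by a constant times Σ 1/n², which converges (p = 2 > 1).
When w = -907/99, the terms are on the order of 1/n², so the series converges absolutely by comparison with the p-series (p = 2 > 1).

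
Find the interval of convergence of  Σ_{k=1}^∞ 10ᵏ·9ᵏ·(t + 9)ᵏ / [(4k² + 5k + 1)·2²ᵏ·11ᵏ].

[-427/45, -383/45]

Apply the ratio test: |a_{k+1}| / |a_k| = [(4k² + 5k + 1)/(4(k+1)² + 5(k+1) + 1)] · 10·9/(4·11), which tends to 45/22 as k → ∞.
Hence the series converges for |t + 9| < 1/(45/22) = 22/45, so the radius of convergence is 22/45.
At t = -383/45: the series is dominated by a constant times Σ 1/k², which converges (p = 2 > 1).
Check t = -427/45: the terms are on the order of 1/k², so the series converges absolutely by comparison with the p-series (p = 2 > 1).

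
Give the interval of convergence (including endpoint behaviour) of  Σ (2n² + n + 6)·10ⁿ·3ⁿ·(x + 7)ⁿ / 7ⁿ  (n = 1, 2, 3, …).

(-217/30, -203/30)

Apply the ratio test: |a_{n+1}| / |a_n| = [(2(n+1)² + (n+1) + 6)/(2n² + n + 6)] · 10·3/7, which tends to 30/7 as n → ∞.
Convergence for |x + 7| · 30/7 < 1, i.e. |x + 7| < 7/30. So R = 7/30.
When x = -203/30, the n-th term does not approach 0; divergence by the term test.
At x = -217/30: the n-th term does not approach 0; divergence by the term test.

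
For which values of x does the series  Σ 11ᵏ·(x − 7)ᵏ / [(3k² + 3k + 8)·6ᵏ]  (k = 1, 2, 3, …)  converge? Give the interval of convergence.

Ratio test: |a_{k+1}/a_k| = [(3k² + 3k + 8)/(3(k+1)² + 3(k+1) + 8)] · 11/6 → 11/6 as k → ∞.
Thus R = 1/(11/6) = 6/11.
Check x = 83/11: the series is dominated by a constant times Σ 1/k², which converges (p = 2 > 1).
Check x = 71/11: absolute convergence follows by limit comparison with Σ 1/k².

[71/11, 83/11]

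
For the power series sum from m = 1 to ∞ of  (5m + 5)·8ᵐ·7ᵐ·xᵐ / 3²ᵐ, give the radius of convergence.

By the ratio test, |a_{m+1}/a_m| = [(5(m+1) + 5)/(5m + 5)] · 8·7/9 → 56/9.
Thus R = 1/(56/9) = 9/56.

R = 9/56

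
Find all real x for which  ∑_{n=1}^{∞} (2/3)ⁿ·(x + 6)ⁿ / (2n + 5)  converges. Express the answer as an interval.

Apply the ratio test: |a_{n+1}| / |a_n| = [(2n + 5)/(2(n+1) + 5)] · 2/3, which tends to 2/3 as n → ∞.
Convergence for |x + 6| · 2/3 < 1, i.e. |x + 6| < 3/2. So R = 3/2.
At x = -9/2: comparison with the harmonic series Σ 1/n shows the series diverges.
When x = -15/2, convergence follows from the alternating series test (terms decrease monotonically to 0).

[-15/2, -9/2)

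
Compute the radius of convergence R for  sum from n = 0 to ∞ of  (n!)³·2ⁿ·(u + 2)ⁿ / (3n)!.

R = 27/2

The ratio of consecutive coefficients is (n+1)³/[(3n+1)·(3n+2)·(3n+3)] · 2 → 2/27.
Thus R = 1/(2/27) = 27/2.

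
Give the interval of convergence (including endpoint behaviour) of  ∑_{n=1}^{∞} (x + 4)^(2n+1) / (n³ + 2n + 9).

[-5, -3]

Ratio test: |a_{n+1}/a_n| = (n³ + 2n + 9)/((n+1)³ + 2(n+1) + 9) → 1 as n → ∞.
Writing y = (x + 4)², the series in y has radius 1, so |x + 4| < √(1) = 1 and R = 1.
Endpoint x = -3: the terms are on the order of 1/n³, so the series converges absolutely by comparison with the p-series (p = 3 > 1).
Check x = -5: the terms are on the order of 1/n³, so the series converges absolutely by comparison with the p-series (p = 3 > 1).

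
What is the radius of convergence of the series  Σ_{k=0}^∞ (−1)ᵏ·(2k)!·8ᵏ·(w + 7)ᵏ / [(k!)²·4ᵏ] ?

The ratio of consecutive coefficients is (2k+1)·(2k+2)/(k+1)² · 8/4 → 8.
Thus R = 1/(8) = 1/8.

R = 1/8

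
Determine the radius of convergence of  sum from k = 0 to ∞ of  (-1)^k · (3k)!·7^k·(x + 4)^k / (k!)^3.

R = 1/189

By the ratio test, |a_{k+1}/a_k| = (3k+1)·(3k+2)·(3k+3)/(k+1)³ · 7 → 189.
Hence the series converges for |x + 4| < 1/(189) = 1/189, so the radius of convergence is 1/189.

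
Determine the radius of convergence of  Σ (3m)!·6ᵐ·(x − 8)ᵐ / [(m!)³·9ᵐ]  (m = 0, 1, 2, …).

The ratio of consecutive coefficients is (3m+1)·(3m+2)·(3m+3)/(m+1)³ · 6/9 → 18.
Thus R = 1/(18) = 1/18.

R = 1/18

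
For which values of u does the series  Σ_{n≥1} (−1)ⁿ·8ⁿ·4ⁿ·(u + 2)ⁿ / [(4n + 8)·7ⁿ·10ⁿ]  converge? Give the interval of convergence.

The ratio of consecutive coefficients is [(4n + 8)/(4(n+1) + 8)] · 8·4/(7·10) → 16/35.
Convergence for |u + 2| · 16/35 < 1, i.e. |u + 2| < 35/16. So R = 35/16.
Check u = 3/16: the terms alternate in sign and decrease monotonically to 0 in absolute value (size ~ c/n), so the alternating series test gives convergence.
Endpoint u = -67/16: comparison with the harmonic series Σ 1/n shows the series diverges.

(-67/16, 3/16]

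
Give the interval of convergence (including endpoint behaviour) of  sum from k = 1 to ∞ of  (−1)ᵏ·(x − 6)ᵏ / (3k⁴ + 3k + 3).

By the ratio test, |a_{k+1}/a_k| = (3k⁴ + 3k + 3)/(3(k+1)⁴ + 3(k+1) + 3) → 1.
Hence R = 1.
Endpoint x = 7: the terms are on the order of 1/k⁴, so the series converges absolutely by comparison with the p-series (p = 4 > 1).
Endpoint x = 5: the series is dominated by a constant times Σ 1/k⁴, which converges (p = 4 > 1).

[5, 7]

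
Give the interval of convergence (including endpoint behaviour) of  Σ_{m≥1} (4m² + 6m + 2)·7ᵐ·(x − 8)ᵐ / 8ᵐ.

The ratio of consecutive coefficients is [(4(m+1)² + 6(m+1) + 2)/(4m² + 6m + 2)] · 7/8 → 7/8.
The series converges when 7/8 · |x − 8| < 1, giving R = 8/7.
Check x = 64/7: the terms have absolute value of order m², which does not tend to 0, so the series diverges by the divergence test.
Endpoint x = 48/7: the m-th term does not approach 0; divergence by the term test.

(48/7, 64/7)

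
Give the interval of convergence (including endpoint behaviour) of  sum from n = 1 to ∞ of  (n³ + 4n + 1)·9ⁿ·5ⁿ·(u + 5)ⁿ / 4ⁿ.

(-229/45, -221/45)

The ratio of consecutive coefficients is [((n+1)³ + 4(n+1) + 1)/(n³ + 4n + 1)] · 9·5/4 → 45/4.
Hence the series converges for |u + 5| < 1/(45/4) = 4/45, so the radius of convergence is 4/45.
Endpoint u = -221/45: the terms do not tend to 0, so the series diverges.
At u = -229/45: the n-th term does not approach 0; divergence by the term test.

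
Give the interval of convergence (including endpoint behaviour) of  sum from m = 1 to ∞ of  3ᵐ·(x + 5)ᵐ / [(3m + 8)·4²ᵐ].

[-31/3, 1/3)

Apply the ratio test: |a_{m+1}| / |a_m| = [(3m + 8)/(3(m+1) + 8)] · 3/16, which tends to 3/16 as m → ∞.
Hence the series converges for |x + 5| < 1/(3/16) = 16/3, so the radius of convergence is 16/3.
When x = 1/3, the terms behave like c/m; limit comparison with the harmonic series gives divergence.
Check x = -31/3: the terms alternate in sign and decrease monotonically to 0 in absolute value (size ~ c/m), so the alternating series test gives convergence.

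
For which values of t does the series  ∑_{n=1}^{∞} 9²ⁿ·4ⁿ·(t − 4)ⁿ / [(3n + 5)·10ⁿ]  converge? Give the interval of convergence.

[643/162, 653/162)

Ratio test: |a_{n+1}/a_n| = [(3n + 5)/(3(n+1) + 5)] · 81·4/10 → 162/5 as n → ∞.
Convergence for |t − 4| · 162/5 < 1, i.e. |t − 4| < 5/162. So R = 5/162.
At t = 653/162: comparison with the harmonic series Σ 1/n shows the series diverges.
When t = 643/162, convergence follows from the alternating series test (terms decrease monotonically to 0).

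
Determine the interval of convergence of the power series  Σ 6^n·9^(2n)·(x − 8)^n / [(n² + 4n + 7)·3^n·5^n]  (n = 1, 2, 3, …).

By the ratio test, |a_{n+1}/a_n| = [(n² + 4n + 7)/((n+1)² + 4(n+1) + 7)] · 6·81/(3·5) → 162/5.
Hence the series converges for |x − 8| < 1/(162/5) = 5/162, so the radius of convergence is 5/162.
Check x = 1301/162: the terms are on the order of 1/n², so the series converges absolutely by comparison with the p-series (p = 2 > 1).
When x = 1291/162, absolute convergence follows by limit comparison with Σ 1/n².

[1291/162, 1301/162]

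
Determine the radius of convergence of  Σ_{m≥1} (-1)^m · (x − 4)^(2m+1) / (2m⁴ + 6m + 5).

R = 1

Apply the ratio test: |a_{m+1}| / |a_m| = (2m⁴ + 6m + 5)/(2(m+1)⁴ + 6(m+1) + 5), which tends to 1 as m → ∞.
Successive powers of (x − 4) differ by 2, so the series converges when |x − 4|² · 1 < 1, i.e. |x − 4| < √(1) = 1. So R = 1.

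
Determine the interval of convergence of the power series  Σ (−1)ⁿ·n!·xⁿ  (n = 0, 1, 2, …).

{0}

Apply the ratio test: |a_{n+1}| / |a_n| = (n+1), which tends to ∞ as n → ∞.
The terms grow without bound for any x ≠ 0, so R = 0 (convergence only at x = 0).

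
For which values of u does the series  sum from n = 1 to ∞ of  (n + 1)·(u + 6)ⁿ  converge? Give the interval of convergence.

Ratio test: |a_{n+1}/a_n| = ((n+1) + 1)/(n + 1) → 1 as n → ∞.
Convergence for |u + 6| < 1, so R = 1.
When u = -5, the terms do not tend to 0, so the series diverges.
Check u = -7: the terms have absolute value of order n, which does not tend to 0, so the series diverges by the divergence test.

(-7, -5)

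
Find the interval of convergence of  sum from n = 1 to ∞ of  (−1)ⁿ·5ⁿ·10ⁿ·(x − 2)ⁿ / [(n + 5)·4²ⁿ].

(42/25, 58/25]

The ratio of consecutive coefficients is [(n + 5)/((n+1) + 5)] · 5·10/16 → 25/8.
Convergence for |x − 2| · 25/8 < 1, i.e. |x − 2| < 8/25. So R = 8/25.
When x = 58/25, an alternating series whose terms decrease to 0 in absolute value, so it converges by the Leibniz criterion.
When x = 42/25, comparison with the harmonic series Σ 1/n shows the series diverges.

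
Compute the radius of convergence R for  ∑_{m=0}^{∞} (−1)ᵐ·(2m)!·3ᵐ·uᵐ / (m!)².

Ratio test: |a_{m+1}/a_m| = (2m+1)·(2m+2)/(m+1)² · 3 → 12 as m → ∞.
Thus R = 1/(12) = 1/12.

R = 1/12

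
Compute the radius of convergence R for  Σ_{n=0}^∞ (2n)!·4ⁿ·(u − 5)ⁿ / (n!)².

R = 1/16

By the ratio test, |a_{n+1}/a_n| = (2n+1)·(2n+2)/(n+1)² · 4 → 16.
Convergence for |u − 5| · 16 < 1, i.e. |u − 5| < 1/16. So R = 1/16.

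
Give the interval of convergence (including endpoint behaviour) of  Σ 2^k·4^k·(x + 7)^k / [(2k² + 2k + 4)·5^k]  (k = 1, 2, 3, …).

Apply the ratio test: |a_{k+1}| / |a_k| = [(2k² + 2k + 4)/(2(k+1)² + 2(k+1) + 4)] · 2·4/5, which tends to 8/5 as k → ∞.
Thus R = 1/(8/5) = 5/8.
Endpoint x = -51/8: the terms are on the order of 1/k², so the series converges absolutely by comparison with the p-series (p = 2 > 1).
Endpoint x = -61/8: the series is dominated by a constant times Σ 1/k², which converges (p = 2 > 1).

[-61/8, -51/8]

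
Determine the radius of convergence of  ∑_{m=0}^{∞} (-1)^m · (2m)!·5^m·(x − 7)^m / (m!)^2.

R = 1/20

Ratio test: |a_{m+1}/a_m| = (2m+1)·(2m+2)/(m+1)² · 5 → 20 as m → ∞.
Convergence for |x − 7| · 20 < 1, i.e. |x − 7| < 1/20. So R = 1/20.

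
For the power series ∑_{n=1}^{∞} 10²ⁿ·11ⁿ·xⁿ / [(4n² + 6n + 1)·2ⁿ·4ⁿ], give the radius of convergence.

Ratio test: |a_{n+1}/a_n| = [(4n² + 6n + 1)/(4(n+1)² + 6(n+1) + 1)] · 100·11/(2·4) → 275/2 as n → ∞.
Hence the series converges for |x| < 1/(275/2) = 2/275, so the radius of convergence is 2/275.

R = 2/275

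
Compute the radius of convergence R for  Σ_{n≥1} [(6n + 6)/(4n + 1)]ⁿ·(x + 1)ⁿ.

R = 2/3

By the Cauchy root test, |a_n|^(1/n) = (6n + 6)/(4n + 1) → 3/2.
Hence the series converges for |x + 1| < 1/(3/2) = 2/3, so the radius of convergence is 2/3.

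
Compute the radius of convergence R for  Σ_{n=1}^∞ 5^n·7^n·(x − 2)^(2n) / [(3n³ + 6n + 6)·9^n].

R = 3√35/35

Ratio test: |a_{n+1}/a_n| = [(3n³ + 6n + 6)/(3(n+1)³ + 6(n+1) + 6)] · 5·7/9 → 35/9 as n → ∞.
Since the exponent of (x − 2) increases by 2 each term, convergence requires |x − 2|² < 9/35, hence R = 3√35/35.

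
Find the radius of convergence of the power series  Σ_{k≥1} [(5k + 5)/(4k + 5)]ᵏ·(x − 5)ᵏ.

Root test: |a_k|^(1/k) = (5k + 5)/(4k + 5) → 5/4.
Hence the series converges for |x − 5| < 1/(5/4) = 4/5, so the radius of convergence is 4/5.

R = 4/5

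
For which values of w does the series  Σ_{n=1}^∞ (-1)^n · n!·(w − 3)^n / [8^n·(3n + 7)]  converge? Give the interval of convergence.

Ratio test: |a_{n+1}/a_n| = (n+1) · 1/8 · (3n + 7)/(3(n+1) + 7) → ∞ as n → ∞.
The terms grow without bound for any (w − 3) ≠ 0, so R = 0 (convergence only at w = 3).

{3}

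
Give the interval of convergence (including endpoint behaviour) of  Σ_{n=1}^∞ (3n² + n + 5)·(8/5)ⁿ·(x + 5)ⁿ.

Ratio test: |a_{n+1}/a_n| = [(3(n+1)² + (n+1) + 5)/(3n² + n + 5)] · 8/5 → 8/5 as n → ∞.
Hence the series converges for |x + 5| < 1/(8/5) = 5/8, so the radius of convergence is 5/8.
At x = -35/8: the n-th term does not approach 0; divergence by the term test.
Endpoint x = -45/8: the terms have absolute value of order n², which does not tend to 0, so the series diverges by the divergence test.

(-45/8, -35/8)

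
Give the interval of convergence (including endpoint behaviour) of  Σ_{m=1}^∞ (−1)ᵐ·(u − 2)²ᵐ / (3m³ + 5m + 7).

[1, 3]

Apply the ratio test: |a_{m+1}| / |a_m| = (3m³ + 5m + 7)/(3(m+1)³ + 5(m+1) + 7), which tends to 1 as m → ∞.
Writing y = (u − 2)², the series in y has radius 1, so |u − 2| < √(1) = 1 and R = 1.
At u = 3: absolute convergence follows by limit comparison with Σ 1/m³.
When u = 1, the series is dominated by a constant times Σ 1/m³, which converges (p = 3 > 1).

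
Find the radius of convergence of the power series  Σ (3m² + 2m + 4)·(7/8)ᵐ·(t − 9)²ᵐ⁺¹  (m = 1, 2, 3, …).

Ratio test: |a_{m+1}/a_m| = [(3(m+1)² + 2(m+1) + 4)/(3m² + 2m + 4)] · 7/8 → 7/8 as m → ∞.
Writing y = (t − 9)², the series in y has radius 8/7, so |t − 9| < √(8/7) and R = 2√14/7.

R = 2√14/7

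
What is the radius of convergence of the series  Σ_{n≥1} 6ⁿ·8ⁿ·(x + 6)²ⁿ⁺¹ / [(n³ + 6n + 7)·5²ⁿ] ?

Ratio test: |a_{n+1}/a_n| = [(n³ + 6n + 7)/((n+1)³ + 6(n+1) + 7)] · 6·8/25 → 48/25 as n → ∞.
Since the exponent of (x + 6) increases by 2 each term, convergence requires |x + 6|² < 25/48, hence R = 5√3/12.

R = 5√3/12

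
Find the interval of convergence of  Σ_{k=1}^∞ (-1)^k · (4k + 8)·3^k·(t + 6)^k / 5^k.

(-23/3, -13/3)

The ratio of consecutive coefficients is [(4(k+1) + 8)/(4k + 8)] · 3/5 → 3/5.
Hence the series converges for |t + 6| < 1/(3/5) = 5/3, so the radius of convergence is 5/3.
At t = -13/3: the terms do not tend to 0, so the series diverges.
At t = -23/3: the terms do not tend to 0, so the series diverges.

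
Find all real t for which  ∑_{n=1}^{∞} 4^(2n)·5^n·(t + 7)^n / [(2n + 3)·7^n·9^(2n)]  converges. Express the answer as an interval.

[-1127/80, 7/80)

Ratio test: |a_{n+1}/a_n| = [(2n + 3)/(2(n+1) + 3)] · 16·5/(7·81) → 80/567 as n → ∞.
Thus R = 1/(80/567) = 567/80.
Endpoint t = 7/80: the terms are asymptotic to a nonzero constant times 1/n, so the series diverges by limit comparison with Σ 1/n.
When t = -1127/80, the terms alternate in sign and decrease monotonically to 0 in absolute value (size ~ c/n), so the alternating series test gives convergence.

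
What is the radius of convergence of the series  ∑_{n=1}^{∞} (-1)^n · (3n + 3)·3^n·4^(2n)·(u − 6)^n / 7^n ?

Ratio test: |a_{n+1}/a_n| = [(3(n+1) + 3)/(3n + 3)] · 3·16/7 → 48/7 as n → ∞.
Thus R = 1/(48/7) = 7/48.

R = 7/48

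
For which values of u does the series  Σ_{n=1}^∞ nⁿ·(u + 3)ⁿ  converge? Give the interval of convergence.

{-3}

By the Cauchy root test, |a_n|^(1/n) = n → ∞.
The root grows without bound, so R = 0 (convergence only at u = -3).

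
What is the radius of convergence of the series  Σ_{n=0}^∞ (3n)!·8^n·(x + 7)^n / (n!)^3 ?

R = 1/216

Apply the ratio test: |a_{n+1}| / |a_n| = (3n+1)·(3n+2)·(3n+3)/(n+1)³ · 8, which tends to 216 as n → ∞.
Convergence for |x + 7| · 216 < 1, i.e. |x + 7| < 1/216. So R = 1/216.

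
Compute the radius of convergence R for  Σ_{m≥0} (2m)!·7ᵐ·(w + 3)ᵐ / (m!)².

R = 1/28

By the ratio test, |a_{m+1}/a_m| = (2m+1)·(2m+2)/(m+1)² · 7 → 28.
The series converges when 28 · |w + 3| < 1, giving R = 1/28.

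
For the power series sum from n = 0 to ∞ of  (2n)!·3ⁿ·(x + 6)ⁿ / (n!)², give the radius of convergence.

Apply the ratio test: |a_{n+1}| / |a_n| = (2n+1)·(2n+2)/(n+1)² · 3, which tends to 12 as n → ∞.
Thus R = 1/(12) = 1/12.

R = 1/12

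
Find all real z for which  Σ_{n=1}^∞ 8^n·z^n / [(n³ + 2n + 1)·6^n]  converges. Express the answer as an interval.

Apply the ratio test: |a_{n+1}| / |a_n| = [(n³ + 2n + 1)/((n+1)³ + 2(n+1) + 1)] · 8/6, which tends to 4/3 as n → ∞.
Convergence for |z| · 4/3 < 1, i.e. |z| < 3/4. So R = 3/4.
Check z = 3/4: the series is dominated by a constant times Σ 1/n³, which converges (p = 3 > 1).
When z = -3/4, the terms are on the order of 1/n³, so the series converges absolutely by comparison with the p-series (p = 3 > 1).

[-3/4, 3/4]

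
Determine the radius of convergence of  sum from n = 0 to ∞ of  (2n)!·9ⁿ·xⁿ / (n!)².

Apply the ratio test: |a_{n+1}| / |a_n| = (2n+1)·(2n+2)/(n+1)² · 9, which tends to 36 as n → ∞.
Convergence for |x| · 36 < 1, i.e. |x| < 1/36. So R = 1/36.

R = 1/36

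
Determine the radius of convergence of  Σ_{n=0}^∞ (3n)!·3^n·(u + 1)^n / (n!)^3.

The ratio of consecutive coefficients is (3n+1)·(3n+2)·(3n+3)/(n+1)³ · 3 → 81.
Thus R = 1/(81) = 1/81.

R = 1/81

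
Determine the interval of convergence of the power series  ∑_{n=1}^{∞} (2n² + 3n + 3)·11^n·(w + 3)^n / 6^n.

The ratio of consecutive coefficients is [(2(n+1)² + 3(n+1) + 3)/(2n² + 3n + 3)] · 11/6 → 11/6.
Convergence for |w + 3| · 11/6 < 1, i.e. |w + 3| < 6/11. So R = 6/11.
Endpoint w = -27/11: the n-th term does not approach 0; divergence by the term test.
Endpoint w = -39/11: the n-th term does not approach 0; divergence by the term test.

(-39/11, -27/11)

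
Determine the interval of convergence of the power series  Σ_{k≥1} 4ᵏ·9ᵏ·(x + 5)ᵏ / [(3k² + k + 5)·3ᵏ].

[-61/12, -59/12]

Ratio test: |a_{k+1}/a_k| = [(3k² + k + 5)/(3(k+1)² + (k+1) + 5)] · 4·9/3 → 12 as k → ∞.
Convergence for |x + 5| · 12 < 1, i.e. |x + 5| < 1/12. So R = 1/12.
When x = -59/12, the terms are on the order of 1/k², so the series converges absolutely by comparison with the p-series (p = 2 > 1).
Endpoint x = -61/12: the terms are on the order of 1/k², so the series converges absolutely by comparison with the p-series (p = 2 > 1).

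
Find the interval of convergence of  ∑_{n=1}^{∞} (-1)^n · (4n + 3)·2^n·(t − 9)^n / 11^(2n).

Apply the ratio test: |a_{n+1}| / |a_n| = [(4(n+1) + 3)/(4n + 3)] · 2/121, which tends to 2/121 as n → ∞.
The series converges when 2/121 · |t − 9| < 1, giving R = 121/2.
Check t = 139/2: the n-th term does not approach 0; divergence by the term test.
At t = -103/2: the n-th term does not approach 0; divergence by the term test.

(-103/2, 139/2)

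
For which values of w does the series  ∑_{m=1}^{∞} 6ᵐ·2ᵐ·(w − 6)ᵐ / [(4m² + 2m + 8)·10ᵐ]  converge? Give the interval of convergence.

Ratio test: |a_{m+1}/a_m| = [(4m² + 2m + 8)/(4(m+1)² + 2(m+1) + 8)] · 6·2/10 → 6/5 as m → ∞.
Hence the series converges for |w − 6| < 1/(6/5) = 5/6, so the radius of convergence is 5/6.
When w = 41/6, the terms are on the order of 1/m², so the series converges absolutely by comparison with the p-series (p = 2 > 1).
At w = 31/6: the terms are on the order of 1/m², so the series converges absolutely by comparison with the p-series (p = 2 > 1).

[31/6, 41/6]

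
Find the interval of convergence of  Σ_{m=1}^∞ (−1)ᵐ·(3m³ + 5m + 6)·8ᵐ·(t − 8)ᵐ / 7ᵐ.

(57/8, 71/8)

Ratio test: |a_{m+1}/a_m| = [(3(m+1)³ + 5(m+1) + 6)/(3m³ + 5m + 6)] · 8/7 → 8/7 as m → ∞.
The series converges when 8/7 · |t − 8| < 1, giving R = 7/8.
At t = 71/8: the terms do not tend to 0, so the series diverges.
At t = 57/8: the m-th term does not approach 0; divergence by the term test.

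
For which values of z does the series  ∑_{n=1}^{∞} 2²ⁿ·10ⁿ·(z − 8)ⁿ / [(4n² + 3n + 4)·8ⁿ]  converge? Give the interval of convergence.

[39/5, 41/5]

Ratio test: |a_{n+1}/a_n| = [(4n² + 3n + 4)/(4(n+1)² + 3(n+1) + 4)] · 4·10/8 → 5 as n → ∞.
Hence the series converges for |z − 8| < 1/(5) = 1/5, so the radius of convergence is 1/5.
At z = 41/5: the series is dominated by a constant times Σ 1/n², which converges (p = 2 > 1).
Check z = 39/5: absolute convergence follows by limit comparison with Σ 1/n².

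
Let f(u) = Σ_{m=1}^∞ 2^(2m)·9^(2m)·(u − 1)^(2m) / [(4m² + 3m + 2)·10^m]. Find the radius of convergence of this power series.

R = √10/18

The ratio of consecutive coefficients is [(4m² + 3m + 2)/(4(m+1)² + 3(m+1) + 2)] · 4·81/10 → 162/5.
Since the exponent of (u − 1) increases by 2 each term, convergence requires |u − 1|² < 5/162, hence R = √10/18.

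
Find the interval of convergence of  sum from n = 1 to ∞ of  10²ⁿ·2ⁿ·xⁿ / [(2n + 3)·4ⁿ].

[-1/50, 1/50)

Apply the ratio test: |a_{n+1}| / |a_n| = [(2n + 3)/(2(n+1) + 3)] · 100·2/4, which tends to 50 as n → ∞.
The series converges when 50 · |x| < 1, giving R = 1/50.
Endpoint x = 1/50: the terms behave like c/n; limit comparison with the harmonic series gives divergence.
At x = -1/50: an alternating series whose terms decrease to 0 in absolute value, so it converges by the Leibniz criterion.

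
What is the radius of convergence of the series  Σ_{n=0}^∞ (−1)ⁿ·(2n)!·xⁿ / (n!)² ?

R = 1/4

Apply the ratio test: |a_{n+1}| / |a_n| = (2n+1)·(2n+2)/(n+1)², which tends to 4 as n → ∞.
Hence the series converges for |x| < 1/(4) = 1/4, so the radius of convergence is 1/4.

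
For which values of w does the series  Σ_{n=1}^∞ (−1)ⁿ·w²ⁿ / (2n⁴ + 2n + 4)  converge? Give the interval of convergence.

[-1, 1]

By the ratio test, |a_{n+1}/a_n| = (2n⁴ + 2n + 4)/(2(n+1)⁴ + 2(n+1) + 4) → 1.
Writing y = w², the series in y has radius 1, so |w| < √(1) = 1 and R = 1.
Endpoint w = 1: the series is dominated by a constant times Σ 1/n⁴, which converges (p = 4 > 1).
Endpoint w = -1: the terms are on the order of 1/n⁴, so the series converges absolutely by comparison with the p-series (p = 4 > 1).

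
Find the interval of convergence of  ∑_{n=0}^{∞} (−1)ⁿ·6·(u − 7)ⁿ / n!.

(−∞, ∞)

Apply the ratio test: |a_{n+1}| / |a_n| = 6/6 · 1/(n+1), which tends to 0 as n → ∞.
Since the limit is 0 < 1 for every u, the series converges on all of ℝ and R = ∞.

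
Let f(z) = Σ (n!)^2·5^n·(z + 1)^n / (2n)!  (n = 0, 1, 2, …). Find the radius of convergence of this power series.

Apply the ratio test: |a_{n+1}| / |a_n| = (n+1)²/[(2n+1)·(2n+2)] · 5, which tends to 5/4 as n → ∞.
Convergence for |z + 1| · 5/4 < 1, i.e. |z + 1| < 4/5. So R = 4/5.

R = 4/5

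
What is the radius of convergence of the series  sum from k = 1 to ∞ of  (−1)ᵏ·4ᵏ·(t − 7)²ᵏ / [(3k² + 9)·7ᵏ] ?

R = √7/2

The ratio of consecutive coefficients is [(3k² + 9)/(3(k+1)² + 9)] · 4/7 → 4/7.
Since the exponent of (t − 7) increases by 2 each term, convergence requires |t − 7|² < 7/4, hence R = √7/2.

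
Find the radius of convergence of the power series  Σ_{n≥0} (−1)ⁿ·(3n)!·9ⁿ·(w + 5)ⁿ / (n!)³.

R = 1/243

Ratio test: |a_{n+1}/a_n| = (3n+1)·(3n+2)·(3n+3)/(n+1)³ · 9 → 243 as n → ∞.
Hence the series converges for |w + 5| < 1/(243) = 1/243, so the radius of convergence is 1/243.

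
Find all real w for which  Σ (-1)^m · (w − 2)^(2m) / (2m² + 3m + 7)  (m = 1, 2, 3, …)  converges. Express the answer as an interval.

Apply the ratio test: |a_{m+1}| / |a_m| = (2m² + 3m + 7)/(2(m+1)² + 3(m+1) + 7), which tends to 1 as m → ∞.
Writing y = (w − 2)², the series in y has radius 1, so |w − 2| < √(1) = 1 and R = 1.
Check w = 3: absolute convergence follows by limit comparison with Σ 1/m².
At w = 1: the terms are on the order of 1/m², so the series converges absolutely by comparison with the p-series (p = 2 > 1).

[1, 3]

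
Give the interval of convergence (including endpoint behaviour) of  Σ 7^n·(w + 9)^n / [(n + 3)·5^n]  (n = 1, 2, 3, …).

The ratio of consecutive coefficients is [(n + 3)/((n+1) + 3)] · 7/5 → 7/5.
Hence the series converges for |w + 9| < 1/(7/5) = 5/7, so the radius of convergence is 5/7.
When w = -58/7, comparison with the harmonic series Σ 1/n shows the series diverges.
At w = -68/7: convergence follows from the alternating series test (terms decrease monotonically to 0).

[-68/7, -58/7)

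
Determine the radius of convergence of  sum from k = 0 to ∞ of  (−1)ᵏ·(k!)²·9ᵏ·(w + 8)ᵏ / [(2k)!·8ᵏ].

By the ratio test, |a_{k+1}/a_k| = (k+1)²/[(2k+1)·(2k+2)] · 9/8 → 9/32.
Hence the series converges for |w + 8| < 1/(9/32) = 32/9, so the radius of convergence is 32/9.

R = 32/9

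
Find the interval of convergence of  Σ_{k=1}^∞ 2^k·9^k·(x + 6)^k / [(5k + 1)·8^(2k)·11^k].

Apply the ratio test: |a_{k+1}| / |a_k| = [(5k + 1)/(5(k+1) + 1)] · 2·9/(64·11), which tends to 9/352 as k → ∞.
Convergence for |x + 6| · 9/352 < 1, i.e. |x + 6| < 352/9. So R = 352/9.
Endpoint x = 298/9: the terms behave like c/k; limit comparison with the harmonic series gives divergence.
Endpoint x = -406/9: the terms alternate in sign and decrease monotonically to 0 in absolute value (size ~ c/k), so the alternating series test gives convergence.

[-406/9, 298/9)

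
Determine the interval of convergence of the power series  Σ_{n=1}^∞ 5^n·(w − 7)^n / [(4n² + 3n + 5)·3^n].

The ratio of consecutive coefficients is [(4n² + 3n + 5)/(4(n+1)² + 3(n+1) + 5)] · 5/3 → 5/3.
Thus R = 1/(5/3) = 3/5.
When w = 38/5, the series is dominated by a constant times Σ 1/n², which converges (p = 2 > 1).
Check w = 32/5: the terms are on the order of 1/n², so the series converges absolutely by comparison with the p-series (p = 2 > 1).

[32/5, 38/5]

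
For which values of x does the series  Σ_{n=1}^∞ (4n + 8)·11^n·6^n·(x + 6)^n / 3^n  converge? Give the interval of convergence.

Ratio test: |a_{n+1}/a_n| = [(4(n+1) + 8)/(4n + 8)] · 11·6/3 → 22 as n → ∞.
The series converges when 22 · |x + 6| < 1, giving R = 1/22.
Endpoint x = -131/22: the terms have absolute value of order n, which does not tend to 0, so the series diverges by the divergence test.
Check x = -133/22: the terms do not tend to 0, so the series diverges.

(-133/22, -131/22)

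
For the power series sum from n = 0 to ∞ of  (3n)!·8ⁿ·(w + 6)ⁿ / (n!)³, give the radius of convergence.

R = 1/216

The ratio of consecutive coefficients is (3n+1)·(3n+2)·(3n+3)/(n+1)³ · 8 → 216.
The series converges when 216 · |w + 6| < 1, giving R = 1/216.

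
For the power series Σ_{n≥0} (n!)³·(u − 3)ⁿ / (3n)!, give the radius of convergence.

Apply the ratio test: |a_{n+1}| / |a_n| = (n+1)³/[(3n+1)·(3n+2)·(3n+3)], which tends to 1/27 as n → ∞.
The series converges when 1/27 · |u − 3| < 1, giving R = 27.

R = 27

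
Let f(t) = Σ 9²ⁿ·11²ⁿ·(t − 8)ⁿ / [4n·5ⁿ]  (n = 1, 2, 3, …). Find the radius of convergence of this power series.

R = 5/9801

By the ratio test, |a_{n+1}/a_n| = [4n/4(n+1)] · 81·121/5 → 9801/5.
The series converges when 9801/5 · |t − 8| < 1, giving R = 5/9801.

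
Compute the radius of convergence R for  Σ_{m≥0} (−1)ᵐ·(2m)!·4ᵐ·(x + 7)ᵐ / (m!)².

Apply the ratio test: |a_{m+1}| / |a_m| = (2m+1)·(2m+2)/(m+1)² · 4, which tends to 16 as m → ∞.
Convergence for |x + 7| · 16 < 1, i.e. |x + 7| < 1/16. So R = 1/16.

R = 1/16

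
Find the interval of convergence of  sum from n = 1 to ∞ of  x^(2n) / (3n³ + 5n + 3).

Apply the ratio test: |a_{n+1}| / |a_n| = (3n³ + 5n + 3)/(3(n+1)³ + 5(n+1) + 3), which tends to 1 as n → ∞.
Writing y = x², the series in y has radius 1, so |x| < √(1) = 1 and R = 1.
Check x = 1: the terms are on the order of 1/n³, so the series converges absolutely by comparison with the p-series (p = 3 > 1).
Endpoint x = -1: absolute convergence follows by limit comparison with Σ 1/n³.

[-1, 1]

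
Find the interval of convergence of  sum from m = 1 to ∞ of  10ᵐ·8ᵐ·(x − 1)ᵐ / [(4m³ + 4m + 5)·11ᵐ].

By the ratio test, |a_{m+1}/a_m| = [(4m³ + 4m + 5)/(4(m+1)³ + 4(m+1) + 5)] · 10·8/11 → 80/11.
Hence the series converges for |x − 1| < 1/(80/11) = 11/80, so the radius of convergence is 11/80.
At x = 91/80: the terms are on the order of 1/m³, so the series converges absolutely by comparison with the p-series (p = 3 > 1).
Check x = 69/80: absolute convergence follows by limit comparison with Σ 1/m³.

[69/80, 91/80]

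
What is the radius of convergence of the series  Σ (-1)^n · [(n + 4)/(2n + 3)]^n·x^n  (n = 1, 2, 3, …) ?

Applying the root test, |a_n|^(1/n) = (n + 4)/(2n + 3) → 1/2.
The series converges when 1/2 · |x| < 1, giving R = 2.

R = 2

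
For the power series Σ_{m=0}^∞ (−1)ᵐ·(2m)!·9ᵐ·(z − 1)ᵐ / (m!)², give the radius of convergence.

R = 1/36

Ratio test: |a_{m+1}/a_m| = (2m+1)·(2m+2)/(m+1)² · 9 → 36 as m → ∞.
The series converges when 36 · |z − 1| < 1, giving R = 1/36.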